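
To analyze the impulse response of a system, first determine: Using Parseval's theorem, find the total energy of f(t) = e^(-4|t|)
Parseval's theorem: E = integral |f(t)|^2 dt = (1/2pi) integral |F(omega)|^2 domega
E = integral_{-inf}^{inf} e^(-8|t|) dt = 2 * integral_0^inf e^(-8t) dt = 2/(2 * 4) = 1/4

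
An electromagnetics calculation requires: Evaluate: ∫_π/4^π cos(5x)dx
Antiderivative: sin(5x)/5
Evaluate at bounds: [sin(5·π)/5] - [sin(5·π/4)/5]
=((0) - (-√2/2))/5=√2/10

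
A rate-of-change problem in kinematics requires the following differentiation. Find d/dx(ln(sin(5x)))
Chain rule: d/dx[ln(u)]=u'/u where u=sin(5x)
u'=5cos(5x)

Answer: (5cos(5x))/(sin(5x))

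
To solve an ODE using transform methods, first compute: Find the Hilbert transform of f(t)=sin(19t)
The Hilbert transform shifts each frequency component by -pi/2.
H{sin(wt)}=-cos(wt)
With w=19: H{sin(19t)}=-cos(19t)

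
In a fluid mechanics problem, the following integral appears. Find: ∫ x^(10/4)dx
Power rule: ∫ x^(5/2) dx = x^(7/2)/(7/2)+C

Answer: (2/7)·x^(7/2)+C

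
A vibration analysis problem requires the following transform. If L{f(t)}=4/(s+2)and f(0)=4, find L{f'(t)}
L{f'(t)}=s·F(s) - f(0)=4s/(s+2)-4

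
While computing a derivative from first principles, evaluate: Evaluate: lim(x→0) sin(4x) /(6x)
L'Hôpital (0/0): lim 4cos(4x)/6 = 4/6

Answer: 2/3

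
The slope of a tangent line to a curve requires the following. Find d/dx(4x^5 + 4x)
Power rule: d/dx(ax^n)=n·a·x^(n-1)
Term by term: 20·x^4 + 4

Answer: 20x^4 + 4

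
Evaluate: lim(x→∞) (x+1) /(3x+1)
Divide numerator and denominator by x:
lim (1+1/x)/(3+1/x)=1/3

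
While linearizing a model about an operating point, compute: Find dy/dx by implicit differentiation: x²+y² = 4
Differentiate both sides: 2x + 2y·(dy/dx)=0
Solve: dy/dx=-2x/(2y)=-x/y

Answer: dy/dx=-x/y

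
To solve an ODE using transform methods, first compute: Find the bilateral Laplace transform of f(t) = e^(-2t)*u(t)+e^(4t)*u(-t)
For e^(-2t) * u(t): L = 1/(s+2), Re(s) > -2
For e^(4t) * u(-t): L = -1/(s-4), Re(s) < 4
Combined: F(s) = 1/(s+2)-1/(s-4), -2 < Re(s) < 4

Answer: 1/(s+2)-1/(s-4), ROC: -2 < Re(s) < 4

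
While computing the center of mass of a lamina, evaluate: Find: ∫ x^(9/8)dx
Power rule: ∫ x^(9/8) dx=x^(17/8)/(17/8)+C

Answer: (8/17)·x^(17/8)+C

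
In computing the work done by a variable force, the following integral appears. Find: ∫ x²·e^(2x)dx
Integration by parts twice:
First: u=x², dv=e^(2x) dx => x²e^(2x)/2 - (2/2)∫ xe^(2x) dx
Second (∫ xe^(2x) dx): xe^(2x)/2 - e^(2x)/4
Combining: e^(2x)(x²/2-2x/4+2/8)+C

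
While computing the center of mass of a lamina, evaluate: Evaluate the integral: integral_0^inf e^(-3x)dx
integral_0^inf e^(-3x) dx = [-1/3*e^(-3x)]_0^inf
= 0 - (-1/3) = 1/3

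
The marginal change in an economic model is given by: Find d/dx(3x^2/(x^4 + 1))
Quotient rule: (f/g)'=(f'g - fg')/g²
f=3x^2, f'=6x
g=x^4+1, g'=4x^3

Answer: (6x·(x^4+1)-12x^5)/(x^4+1)²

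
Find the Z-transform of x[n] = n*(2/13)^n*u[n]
Using the property Z{n * a^n * u[n]}=az/(z-a)^2
With a=2/13: X(z)=(2/13)z/(z - 2/13)^2, |z| > 2/13

Answer: (2/13)z/(z - 2/13)^2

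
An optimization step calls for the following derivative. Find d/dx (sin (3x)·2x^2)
Product rule: (fg)'=f'g+fg'
f=sin(3x), f'=3·cos(3x)
g=2x^2, g'=4x

Answer: 6·cos(3x)·x^2+4·sin(3x)·x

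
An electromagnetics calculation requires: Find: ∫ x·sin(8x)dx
By parts: u = x, dv = sin(8x) dx
du = dx, v = -cos(8x)/8
= -x·cos(8x)/8+sin(8x)/8²+C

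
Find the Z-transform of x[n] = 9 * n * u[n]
Z{n * u[n]}=z/(z-1)^2
By linearity: Z{9 * n * u[n]}=9z/(z-1)^2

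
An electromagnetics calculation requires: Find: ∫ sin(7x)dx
Using substitution u = 7x: ∫ sin(u) du/7 = -cos(u)/7+C

Answer: (-1/7)cos(7x)+C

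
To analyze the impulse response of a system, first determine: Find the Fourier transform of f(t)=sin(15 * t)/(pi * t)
sin(W * t)/(pi * t)=(W/pi) * sinc(W * t/pi) is the impulse response of the ideal low-pass filter with cutoff W (here W=15).
Its Fourier transform is a rectangular function:
F(omega)=1 for |omega| < 15, 0 otherwise

Answer: rect(omega/30) [i.e., 1 for |omega| < 15, 0 otherwise]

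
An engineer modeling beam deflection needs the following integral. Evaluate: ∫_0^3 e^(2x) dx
Antiderivative: (1/2)e^(2x)
Evaluate: (1/2)(e^6 - 1)

Answer: (e^6 - 1)/2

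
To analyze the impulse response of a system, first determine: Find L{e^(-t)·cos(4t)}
First shifting: L{e^(at)f(t)}=F(s-a)
L{cos(4t)}=s/(s² + 16)
Shift: (s + 1)/((s + 1)² + 16)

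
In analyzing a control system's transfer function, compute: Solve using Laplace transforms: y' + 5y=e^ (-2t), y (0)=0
Take L: sY - 0+5Y=1/(s+2)
Y(s+5)=1/(s+2)+0
Y=1/((s+2)(s+5))+0/(s+5)
Partial fractions: 1/((s+2)(s+5))=(1/3)/(s+2) - (1/3)/(s+5)
So Y=(1/3)/(s+2) - (1/3)/(s+5)
Inverse Laplace transform (L^(-1){1/(s+2)}=e^(-2t), L^(-1){1/(s+5)}=e^(-5t)):

Answer: y(t)=(1/3)·e^(-2t) - (1/3)·e^(-5t)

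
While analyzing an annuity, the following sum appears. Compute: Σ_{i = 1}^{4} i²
Using formula: Σ i^2 = n(n + 1)(2n + 1)/6 = 4·5·9/6 = 30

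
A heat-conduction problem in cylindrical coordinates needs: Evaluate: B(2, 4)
B(x,y) = Γ(x)Γ(y)/Γ(x + y) = (x-1)!(y-1)!/(x + y-1)!
B(2,4) = 1!·3!/5! = 1/20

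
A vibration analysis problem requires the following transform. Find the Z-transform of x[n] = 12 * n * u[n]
Z{n * u[n]} = z/(z-1)^2
By linearity: Z{12 * n * u[n]} = 12z/(z-1)^2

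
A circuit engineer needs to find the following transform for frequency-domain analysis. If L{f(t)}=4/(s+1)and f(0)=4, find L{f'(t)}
L{f'(t)}=s·F(s) - f(0)=4s/(s+1)-4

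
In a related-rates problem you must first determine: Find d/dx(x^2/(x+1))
Quotient rule: (f/g)'=(f'g - fg')/g²
f=x^2, f'=2x
g=x + 1, g'=1

Answer: (2x·(x + 1) - x^2)/(x + 1)²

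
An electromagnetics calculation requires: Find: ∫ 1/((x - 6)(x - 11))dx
Partial fractions: 1/((x-6)(x-11)) = A/(x-6)+B/(x-11)
A = -1/5, B = 1/5
∫ [-1/5· 1/(x-6)+1/5· 1/(x-11)] dx
= (1/5)[ln|x-11| - ln|x-6|]+C

Answer: (1/5)·ln|(x-11)/(x-6)|+C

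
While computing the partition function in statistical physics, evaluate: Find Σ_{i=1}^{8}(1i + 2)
=1·Σ i+2·8=1·36+16=52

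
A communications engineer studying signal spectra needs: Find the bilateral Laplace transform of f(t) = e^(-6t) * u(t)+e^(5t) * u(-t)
For e^(-6t) * u(t): L=1/(s + 6), Re(s) > -6
For e^(5t) * u(-t): L=-1/(s-5), Re(s) < 5
Combined: F(s)=1/(s + 6) - 1/(s-5), -6 < Re(s) < 5

Answer: 1/(s + 6) - 1/(s-5), ROC: -6 < Re(s) < 5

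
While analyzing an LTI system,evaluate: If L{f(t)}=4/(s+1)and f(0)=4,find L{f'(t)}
L{f'(t)} = s·F(s) - f(0) = 4s/(s + 1) - 4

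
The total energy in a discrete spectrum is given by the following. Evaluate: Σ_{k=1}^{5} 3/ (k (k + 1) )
Partial fractions: 3/(k(k + 1))=3/k - 3/(k + 1)
Telescoping sum: 3(1 - 1/6)=3·5/6

Answer: 5/2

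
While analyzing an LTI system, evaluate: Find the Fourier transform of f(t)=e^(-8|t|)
Using the standard pair: F{e^(-a|t|)} = 2a/(a^2 + omega^2)
With a = 8: F(omega) = 16/(64 + omega^2)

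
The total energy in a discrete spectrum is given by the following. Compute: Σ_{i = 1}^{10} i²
Using formula: Σ i^2=n(n+1)(2n+1)/6=10·11·21/6=385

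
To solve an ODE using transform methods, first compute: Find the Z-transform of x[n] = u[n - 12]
Using the time-shift property: Z{u[n-12]} = z^(-12)*z/(z-1)
= z^(-11)/(z-1)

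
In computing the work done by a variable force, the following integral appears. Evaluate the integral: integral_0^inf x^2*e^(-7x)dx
This is a Gamma integral. Substitute u=7x (du=7 dx):
integral_0^inf x^2 * e^(-7x) dx=(1/7^3) integral_0^inf u^2 * e^(-u) du
=Gamma(3)/7^3=2!/7^3=2/343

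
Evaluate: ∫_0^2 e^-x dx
Antiderivative: -e^-x
Evaluate: -(e^-2 - 1)

Answer: (e^-2 - 1)/(-1)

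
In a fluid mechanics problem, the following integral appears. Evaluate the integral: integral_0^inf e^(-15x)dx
integral_0^inf e^(-15x) dx=[-1/15 * e^(-15x)]_0^inf
=0 - (-1/15)=1/15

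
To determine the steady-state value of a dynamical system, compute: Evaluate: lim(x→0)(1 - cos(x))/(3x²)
Using 1-cos(u) ≈ u²/2 for small u:
(1-cos(x)) ≈ (x)²/2 = 1x²/2
So limit = 1/(2·3) = 1/6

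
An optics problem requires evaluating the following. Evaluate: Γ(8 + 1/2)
Γ(n + 1/2) = (2n)!√π/(4^n·n!)
= 20922789888000√π/(65536·40320) = (2027025/256)·√π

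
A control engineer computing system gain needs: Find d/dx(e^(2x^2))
Chain rule: d/dx[e^u] = e^u · u' where u = 2x^2
u' = 4x

Answer: 4x·e^(2x^2)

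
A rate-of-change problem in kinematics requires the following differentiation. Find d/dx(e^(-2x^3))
Chain rule: d/dx[e^u] = e^u · u' where u = -2x^3
u' = -6x^2

Answer: -6x^2·e^(-2x^3)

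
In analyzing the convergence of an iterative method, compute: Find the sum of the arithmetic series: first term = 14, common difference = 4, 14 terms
Last term: a_n=14 + (14 - 1)·4=66
Sum=n(a_1 + a_n)/2=14(14 + 66)/2=560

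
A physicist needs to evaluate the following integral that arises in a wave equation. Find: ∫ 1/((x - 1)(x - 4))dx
Partial fractions: 1/((x-1)(x-4))=A/(x-1) + B/(x-4)
A=-1/3, B=1/3
∫ [-1/3· 1/(x-1) + 1/3· 1/(x-4)] dx
=(1/3)[ln|x-4| - ln|x-1|] + C

Answer: (1/3)·ln|(x-4)/(x-1)| + C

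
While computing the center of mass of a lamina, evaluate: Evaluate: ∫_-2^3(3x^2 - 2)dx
Step 1: Find antiderivative F(x)=x^3 - 2x
Step 2: F(3) - F(-2)=21 - (-4)=25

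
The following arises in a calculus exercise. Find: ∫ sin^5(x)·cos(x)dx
Let u = sin(x), du = cos(x) dx
∫ u^5 du = u^6/6 + C

Answer: sin^6(x)/6 + C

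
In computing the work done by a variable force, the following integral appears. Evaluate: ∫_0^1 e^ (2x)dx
Antiderivative: (1/2)e^(2x)
Evaluate: (1/2)(e^2 - 1)

Answer: (e^2 - 1)/2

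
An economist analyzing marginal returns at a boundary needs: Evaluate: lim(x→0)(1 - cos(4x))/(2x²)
Using 1-cos(u) ≈ u²/2 for small u:
(1-cos(4x)) ≈ (4x)²/2=16x²/2
So limit=16/(2·2)=4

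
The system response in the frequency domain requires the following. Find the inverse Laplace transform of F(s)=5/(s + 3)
L^(-1){5/(s-a)}=c·e^(at)
Here a=-3, c=5

Answer: 5e^(-3t)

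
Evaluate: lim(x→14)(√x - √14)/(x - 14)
Multiply by conjugate (√x + √14)/(√x + √14):
=(x - 14)/((x - 14)(√x + √14))=1/(√x + √14)
As x → 14: 1/(2√14)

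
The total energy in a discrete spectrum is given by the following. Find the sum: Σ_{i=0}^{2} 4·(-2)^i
Geometric series: S=a(1 - r^n)/(1 - r)
a=4, r=-2, n=3
S=4(1+8)/3=12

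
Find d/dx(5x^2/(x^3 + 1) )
Quotient rule: (f/g)'=(f'g - fg')/g²
f=5x^2, f'=10x
g=x^3+1, g'=3x^2

Answer: (10x·(x^3+1)-15x^4)/(x^3+1)²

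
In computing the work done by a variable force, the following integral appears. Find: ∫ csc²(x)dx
Since d/dx[-cot(x)] = csc²(x), integral = -cot(x) + C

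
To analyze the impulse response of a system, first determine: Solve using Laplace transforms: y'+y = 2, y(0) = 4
Take L of both sides: sY(s)-4+Y(s)=2/s
Y(s)(s+1)=2/s+4
Y(s)=2/(s(s+1))+4/(s+1)
Partial fractions: 2/(s(s+1))=2/s - 2/(s+1)
So Y(s)=2/s+2/(s+1)
Inverse transform (L^(-1){1/s}=1, L^(-1){1/(s+1)}=e^(-t)):

Answer: y(t)=2+2·e^(-t)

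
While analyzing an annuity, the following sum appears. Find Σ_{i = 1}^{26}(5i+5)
= 5·Σ i+5·26 = 5·351+130 = 1885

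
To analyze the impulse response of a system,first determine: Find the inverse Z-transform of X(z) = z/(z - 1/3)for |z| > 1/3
Standard pair: z/(z-a) <-> a^n*u[n] for causal signals
With a = 1/3: x[n] = (1/3)^n*u[n]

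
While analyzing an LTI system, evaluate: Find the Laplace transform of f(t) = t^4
L{t^n}=n!/s^(n+1)
L{t^4}=4!/s^5=24/s^5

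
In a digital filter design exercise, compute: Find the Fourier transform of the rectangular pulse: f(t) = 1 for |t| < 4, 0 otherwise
F(omega) = integral from -4 to 4 of e^(-j * omega * t) dt
= 2 * sin(4 * omega)/omega = 8 * sinc(4 * omega/pi)

Answer: 2 * sin(4 * omega)/omega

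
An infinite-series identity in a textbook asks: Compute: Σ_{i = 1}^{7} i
Using formula: Σ i^1=n(n+1)/2=7·8/2=28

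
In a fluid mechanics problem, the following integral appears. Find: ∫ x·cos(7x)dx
By parts: u=x, dv=cos(7x) dx
du=dx, v=sin(7x)/7
=x·sin(7x)/7+cos(7x)/7²+C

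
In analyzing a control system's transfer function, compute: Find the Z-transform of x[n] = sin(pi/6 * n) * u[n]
Z{sin(w0*n)*u[n]} = z*sin(w0)/(z^2-2z*cos(w0)+1)
With w0 = pi/6: X(z) = z*sin(pi/6)/(z^2-2z*cos(pi/6)+1)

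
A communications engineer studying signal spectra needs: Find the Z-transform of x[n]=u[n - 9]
Using the time-shift property: Z{u[n-9]}=z^(-9)*z/(z-1)
=z^(-8)/(z-1)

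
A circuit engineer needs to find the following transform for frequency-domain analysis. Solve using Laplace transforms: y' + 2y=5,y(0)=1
Take L of both sides: sY(s) - 1 + 2Y(s)=5/s
Y(s)(s + 2)=5/s + 1
Y(s)=5/(s(s + 2)) + 1/(s + 2)
Partial fractions: 5/(s(s + 2))=(5/2)/s - (5/2)/(s + 2)
So Y(s)=(5/2)/s - (3/2)/(s + 2)
Inverse transform (L^(-1){1/s}=1, L^(-1){1/(s + 2)}=e^(-2t)):

Answer: y(t)=5/2 - (3/2)·e^(-2t)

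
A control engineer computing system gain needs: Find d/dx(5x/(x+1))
Quotient rule: (f/g)'=(f'g - fg')/g²
f=5x, f'=5
g=x + 1, g'=1

Answer: (5·(x + 1) - 5x)/(x + 1)²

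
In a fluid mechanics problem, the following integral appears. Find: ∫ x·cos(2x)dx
By parts: u = x, dv = cos(2x) dx
du = dx, v = sin(2x)/2
= x·sin(2x)/2 + cos(2x)/2² + C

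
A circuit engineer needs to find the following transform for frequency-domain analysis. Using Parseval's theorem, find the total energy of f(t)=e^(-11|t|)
Parseval's theorem: E = integral |f(t)|^2 dt = (1/2pi) integral |F(omega)|^2 domega
E = integral_{-inf}^{inf} e^(-22|t|) dt = 2 * integral_0^inf e^(-22t) dt = 2/(2 * 11) = 1/11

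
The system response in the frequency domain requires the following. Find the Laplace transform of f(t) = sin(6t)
L{sin(wt)}=w/(s²+w²)
L{sin(6t)}=6/(s²+36)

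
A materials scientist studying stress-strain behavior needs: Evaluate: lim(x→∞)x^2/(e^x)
Apply L'Hôpital 2 times (∞/∞ each time):
Eventually get 2!/(e^x) → 0

Answer: 0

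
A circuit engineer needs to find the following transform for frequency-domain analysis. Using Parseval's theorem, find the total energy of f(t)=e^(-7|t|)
Parseval's theorem: E = integral |f(t)|^2 dt = (1/2pi) integral |F(omega)|^2 domega
E = integral_{-inf}^{inf} e^(-14|t|) dt = 2 * integral_0^inf e^(-14t) dt = 2/(2 * 7) = 1/7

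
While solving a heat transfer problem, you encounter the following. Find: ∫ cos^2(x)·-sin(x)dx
Let u=cos(x), du=-sin(x) dx
∫ u^2 du=u^3/3+C

Answer: cos^3(x)/3+C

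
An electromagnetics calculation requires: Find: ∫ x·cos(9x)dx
By parts: u=x, dv=cos(9x) dx
du=dx, v=sin(9x)/9
=x·sin(9x)/9 + cos(9x)/9² + C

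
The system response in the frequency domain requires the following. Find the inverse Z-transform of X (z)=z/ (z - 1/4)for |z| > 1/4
Standard pair: z/(z-a) <-> a^n*u[n] for causal signals
With a = 1/4: x[n] = (1/4)^n*u[n]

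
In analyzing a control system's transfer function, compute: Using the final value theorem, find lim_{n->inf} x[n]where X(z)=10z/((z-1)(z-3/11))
Final value theorem: lim x[n]=lim_{z->1} (z-1)*X(z)
(z-1)*X(z)=10z/(z-3/11)
As z->1: 10/(1-3/11)=10/(8/11)=55/4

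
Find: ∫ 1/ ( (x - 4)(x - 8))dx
Partial fractions: 1/((x-4)(x-8))=A/(x-4) + B/(x-8)
A=-1/4, B=1/4
∫ [-1/4· 1/(x-4) + 1/4· 1/(x-8)] dx
=(1/4)[ln|x-8| - ln|x-4|] + C

Answer: (1/4)·ln|(x-8)/(x-4)| + C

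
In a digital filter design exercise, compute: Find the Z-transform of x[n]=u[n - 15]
Using the time-shift property: Z{u[n-15]}=z^(-15) * z/(z-1)
=z^(-14)/(z-1)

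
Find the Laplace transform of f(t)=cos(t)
L{cos(wt)} = s/(s²+w²)
L{cos(t)} = s/(s²+1)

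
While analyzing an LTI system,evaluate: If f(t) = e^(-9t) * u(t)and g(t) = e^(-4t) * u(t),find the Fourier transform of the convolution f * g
By the convolution theorem: F{f*g}=F(omega)*G(omega)
F(omega)=1/(9+j*omega), G(omega)=1/(4+j*omega)
F{f*g}=1/((9+j*omega)(4+j*omega))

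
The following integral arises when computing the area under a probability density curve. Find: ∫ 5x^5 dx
Using power rule: ∫ 5x^5 dx=5/6 x^6+C=(5/6)x^6+C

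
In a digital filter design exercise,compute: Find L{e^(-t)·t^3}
First shifting: L{e^(at)f(t)} = F(s-a)
L{t^3} = 6/s^4
Shift s → s+1: 6/(s+1)^4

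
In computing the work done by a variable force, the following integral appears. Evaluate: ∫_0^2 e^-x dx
Antiderivative: -e^-x
Evaluate: -(e^-2 - 1)

Answer: (e^-2 - 1)/(-1)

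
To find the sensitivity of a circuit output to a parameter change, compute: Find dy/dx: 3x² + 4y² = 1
Differentiate: 6x + 8y·(dy/dx)=0
dy/dx=-6x/(8y)=-(3/4)·(x/y)

Answer: dy/dx=-(3/4)·(x/y)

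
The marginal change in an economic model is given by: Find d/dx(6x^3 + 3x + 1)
Power rule: d/dx(ax^n) = n·a·x^(n-1)
Term by term: 18·x^2+3

Answer: 18x^2+3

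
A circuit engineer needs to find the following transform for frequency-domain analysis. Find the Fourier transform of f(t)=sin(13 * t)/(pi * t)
sin(W * t)/(pi * t) = (W/pi) * sinc(W * t/pi) is the impulse response of the ideal low-pass filter with cutoff W (here W = 13).
Its Fourier transform is a rectangular function:
F(omega) = 1 for |omega| < 13, 0 otherwise

Answer: rect(omega/26) [i.e., 1 for |omega| < 13, 0 otherwise]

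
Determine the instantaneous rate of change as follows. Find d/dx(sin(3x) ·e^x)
Product rule: (fg)'=f'g+fg'
f=sin(3x), f'=3·cos(3x)
g=e^x, g'=e^x

Answer: 3·cos(3x)·e^x+sin(3x)·e^x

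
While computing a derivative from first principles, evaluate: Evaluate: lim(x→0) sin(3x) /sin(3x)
sin(u) ≈ u for small u:
sin(3x)/sin(3x) ≈ 3x/(3x) = 3/3

Answer: 1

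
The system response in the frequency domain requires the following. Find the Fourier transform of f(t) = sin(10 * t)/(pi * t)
sin(W * t)/(pi * t)=(W/pi) * sinc(W * t/pi) is the impulse response of the ideal low-pass filter with cutoff W (here W=10).
Its Fourier transform is a rectangular function:
F(omega)=1 for |omega| < 10, 0 otherwise

Answer: rect(omega/20) [i.e., 1 for |omega| < 10, 0 otherwise]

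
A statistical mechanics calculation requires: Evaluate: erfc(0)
erfc(x)=1 - erf(x); erfc(0)=1 - erf(0)=1 - 0=1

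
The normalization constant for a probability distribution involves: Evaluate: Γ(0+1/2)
Γ(1/2)=√π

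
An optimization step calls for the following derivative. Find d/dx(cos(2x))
Chain rule: d/dx[cos(u)] = -sin(u)·u' where u = 2x
u' = 2

Answer: -2·sin(2x)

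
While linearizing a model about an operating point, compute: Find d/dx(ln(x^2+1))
Chain rule: d/dx[ln(u)]=u'/u where u=x^2 + 1
u'=2x

Answer: (2x)/(x^2 + 1)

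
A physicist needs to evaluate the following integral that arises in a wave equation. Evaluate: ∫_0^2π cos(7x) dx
Antiderivative: sin(7x)/7
Evaluate at bounds: [sin(7·2π)/7] - [sin(7·0)/7]
=((0) - (0))/7=0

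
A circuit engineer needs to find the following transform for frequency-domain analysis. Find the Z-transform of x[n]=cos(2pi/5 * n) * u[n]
Z{cos(w0*n)*u[n]}=z(z - cos(w0))/(z^2 - 2z*cos(w0) + 1)
With w0=2pi/5: X(z)=z(z - cos(2pi/5))/(z^2 - 2z*cos(2pi/5) + 1)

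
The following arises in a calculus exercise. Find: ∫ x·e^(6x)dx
Integration by parts: u=x, dv=e^(6x) dx
du=dx, v=e^(6x)/6
=x·e^(6x)/6 - ∫ e^(6x)/6 dx
=x·e^(6x)/6 - e^(6x)/36 + C

Answer: e^(6x)(x/6 - 1/36) + C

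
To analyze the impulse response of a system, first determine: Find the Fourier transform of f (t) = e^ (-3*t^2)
The Fourier transform of a Gaussian e^(-a*t^2) is sqrt(pi/a)*e^(-omega^2/(4a)).
With a=3: F(omega)=sqrt(pi/3)*e^(-omega^2/12)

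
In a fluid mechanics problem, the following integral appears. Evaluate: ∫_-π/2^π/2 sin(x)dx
Antiderivative: -cos(x)
Evaluate at bounds: [-cos(1·π/2)/1] - [-cos(1·-π/2)/1]
= (-(0) + (0))/1 = 0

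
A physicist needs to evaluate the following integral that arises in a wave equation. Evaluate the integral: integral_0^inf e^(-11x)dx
integral_0^inf e^(-11x) dx = [-1/11*e^(-11x)]_0^inf
= 0 - (-1/11) = 1/11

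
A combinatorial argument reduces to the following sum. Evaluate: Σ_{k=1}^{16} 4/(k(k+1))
Partial fractions: 4/(k(k+1))=4/k - 4/(k+1)
Telescoping sum: 4(1-1/17)=4·16/17

Answer: 64/17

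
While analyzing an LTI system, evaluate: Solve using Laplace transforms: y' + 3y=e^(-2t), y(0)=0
Take L: sY - 0+3Y=1/(s+2)
Y(s+3)=1/(s+2)+0
Y=1/((s+2)(s+3))+0/(s+3)
Partial fractions: 1/((s+2)(s+3))=1/(s+2)-1/(s+3)
So Y=1/(s+2)-1/(s+3)
Inverse Laplace transform (L^(-1){1/(s+2)}=e^(-2t), L^(-1){1/(s+3)}=e^(-3t)):

Answer: y(t)=1·e^(-2t) - e^(-3t)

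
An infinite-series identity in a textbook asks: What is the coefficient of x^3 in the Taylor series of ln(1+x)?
ln(1+x)=Σ (-1)^(n+1) x^n/n
Coefficient of x^3=(-1)^4/3=1/3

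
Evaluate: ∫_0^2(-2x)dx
Step 1: Find antiderivative F(x) = -x^2
Step 2: F(2) - F(0) = -4 - (0) = -4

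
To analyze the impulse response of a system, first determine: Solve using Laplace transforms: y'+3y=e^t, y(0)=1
Take L: sY - 1+3Y=1/(s-1)
Y(s+3)=1/(s-1)+1
Y=1/((s-1)(s+3))+1/(s+3)
Partial fractions: 1/((s-1)(s+3))=(1/4)/(s-1) - (1/4)/(s+3)
So Y=(1/4)/(s-1)+(3/4)/(s+3)
Inverse Laplace transform (L^(-1){1/(s-1)}=e^t, L^(-1){1/(s+3)}=e^(-3t)):

Answer: y(t)=(1/4)·e^t+(3/4)·e^(-3t)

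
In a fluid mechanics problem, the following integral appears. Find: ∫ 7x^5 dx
Using power rule: ∫ 7x^5 dx=7/6 x^6+C=(7/6)x^6+C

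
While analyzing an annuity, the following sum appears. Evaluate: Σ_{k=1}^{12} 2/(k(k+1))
Partial fractions: 2/(k(k + 1))=2/k - 2/(k + 1)
Telescoping sum: 2(1 - 1/13)=2·12/13

Answer: 24/13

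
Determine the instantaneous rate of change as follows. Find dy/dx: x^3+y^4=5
Differentiate: 3x^2+4y^3·(dy/dx) = 0
dy/dx = -3x^2/(4y^3)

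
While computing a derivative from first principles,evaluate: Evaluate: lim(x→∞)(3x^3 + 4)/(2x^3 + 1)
Divide numerator and denominator by x^3:
lim (3 + 4/x^3)/(2 + 1/x^3)=3/2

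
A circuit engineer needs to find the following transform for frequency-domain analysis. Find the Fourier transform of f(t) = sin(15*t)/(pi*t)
sin(W*t)/(pi*t) = (W/pi)*sinc(W*t/pi) is the impulse response of the ideal low-pass filter with cutoff W (here W = 15).
Its Fourier transform is a rectangular function:
F(omega) = 1 for |omega| < 15, 0 otherwise

Answer: rect(omega/30) [i.e., 1 for |omega| < 15, 0 otherwise]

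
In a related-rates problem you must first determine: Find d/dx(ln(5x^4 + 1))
Chain rule: d/dx[ln(u)] = u'/u where u = 5x^4 + 1
u' = 20x^3

Answer: (20x^3)/(5x^4 + 1)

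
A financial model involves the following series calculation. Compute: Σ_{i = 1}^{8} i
Using formula: Σ i^1=n(n+1)/2=8·9/2=36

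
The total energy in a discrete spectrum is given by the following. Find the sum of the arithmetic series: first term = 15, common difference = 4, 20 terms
Last term: a_n = 15 + (20 - 1)·4 = 91
Sum = n(a_1 + a_n)/2 = 20(15 + 91)/2 = 1060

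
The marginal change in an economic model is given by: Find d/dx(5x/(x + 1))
Quotient rule: (f/g)'=(f'g - fg')/g²
f=5x, f'=5
g=x + 1, g'=1

Answer: (5·(x + 1) - 5x)/(x + 1)²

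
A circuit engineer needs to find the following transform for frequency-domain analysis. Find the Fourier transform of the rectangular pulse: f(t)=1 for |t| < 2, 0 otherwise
F(omega) = integral from -2 to 2 of e^(-j * omega * t) dt
= 2 * sin(2 * omega)/omega = 4 * sinc(2 * omega/pi)

Answer: 2 * sin(2 * omega)/omega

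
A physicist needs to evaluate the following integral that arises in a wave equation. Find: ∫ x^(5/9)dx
Power rule: ∫ x^(5/9) dx = x^(14/9)/(14/9) + C

Answer: (9/14)·x^(14/9) + C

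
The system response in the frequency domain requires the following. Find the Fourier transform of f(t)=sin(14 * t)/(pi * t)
sin(W*t)/(pi*t)=(W/pi)*sinc(W*t/pi) is the impulse response of the ideal low-pass filter with cutoff W (here W=14).
Its Fourier transform is a rectangular function:
F(omega)=1 for |omega| < 14, 0 otherwise

Answer: rect(omega/28) [i.e., 1 for |omega| < 14, 0 otherwise]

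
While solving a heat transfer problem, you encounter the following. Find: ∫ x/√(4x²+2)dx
Let u=4x²+2, du=8x dx
∫ (1/8)·u^(-1/2) du=√u/4+C

Answer: √(4x²+2)/4+C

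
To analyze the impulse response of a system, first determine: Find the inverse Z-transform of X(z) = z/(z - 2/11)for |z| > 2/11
Standard pair: z/(z-a) <-> a^n * u[n] for causal signals
With a = 2/11: x[n] = (2/11)^n * u[n]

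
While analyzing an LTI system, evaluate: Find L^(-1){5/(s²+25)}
L^(-1){w/(s²+w²)} = sin(wt)
Here w = 5

Answer: sin(5t)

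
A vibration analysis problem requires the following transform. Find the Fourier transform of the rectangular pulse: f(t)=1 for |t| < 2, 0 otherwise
F(omega) = integral from -2 to 2 of e^(-j*omega*t) dt
= 2*sin(2*omega)/omega = 4*sinc(2*omega/pi)

Answer: 2*sin(2*omega)/omega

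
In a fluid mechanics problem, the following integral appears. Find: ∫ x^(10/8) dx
Power rule: ∫ x^(5/4) dx = x^(9/4)/(9/4) + C

Answer: (4/9)·x^(9/4) + C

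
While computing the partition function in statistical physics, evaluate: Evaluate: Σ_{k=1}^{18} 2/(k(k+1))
Partial fractions: 2/(k(k + 1))=2/k - 2/(k + 1)
Telescoping sum: 2(1 - 1/19)=2·18/19

Answer: 36/19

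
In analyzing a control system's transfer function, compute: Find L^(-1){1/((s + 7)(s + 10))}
Partial fractions: 1/((s + 7)(s + 10)) = A/(s + 7) + B/(s + 10)
Cover-up: A = 1/(s + 10)|_{s = -7} = 1/3; B = 1/(s + 7)|_{s = -10} = -1/3
L^(-1) = (1/3)e^(-7t) - (1/3)e^(-10t)

Answer: (1/3)(e^(-7t) - e^(-10t))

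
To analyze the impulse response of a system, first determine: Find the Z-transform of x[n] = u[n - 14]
Using the time-shift property: Z{u[n-14]} = z^(-14) * z/(z-1)
= z^(-13)/(z-1)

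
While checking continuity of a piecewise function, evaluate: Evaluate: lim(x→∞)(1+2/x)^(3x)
Rewrite as [(1+2/x)^x]^3.
lim(1+2/x)^x=e^2, so limit=(e^2)^3=e^6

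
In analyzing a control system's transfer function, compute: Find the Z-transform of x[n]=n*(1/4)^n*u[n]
Using the property Z{n*a^n*u[n]} = az/(z-a)^2
With a = 1/4: X(z) = (1/4)z/(z - 1/4)^2, |z| > 1/4

Answer: (1/4)z/(z - 1/4)^2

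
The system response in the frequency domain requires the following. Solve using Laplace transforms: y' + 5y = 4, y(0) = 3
Take L of both sides: sY(s) - 3 + 5Y(s) = 4/s
Y(s)(s + 5) = 4/s + 3
Y(s) = 4/(s(s + 5)) + 3/(s + 5)
Partial fractions: 4/(s(s + 5)) = (4/5)/s - (4/5)/(s + 5)
So Y(s) = (4/5)/s + (11/5)/(s + 5)
Inverse transform (L^(-1){1/s} = 1, L^(-1){1/(s + 5)} = e^(-5t)):

Answer: y(t) = 4/5 + (11/5)·e^(-5t)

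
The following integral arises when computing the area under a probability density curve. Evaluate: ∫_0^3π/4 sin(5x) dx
Antiderivative: -cos(5x)/5
Evaluate at bounds: [-cos(5·3π/4)/5] - [-cos(5·0)/5]
= (-(√2/2)+(1))/5 = 1/5 - √2/10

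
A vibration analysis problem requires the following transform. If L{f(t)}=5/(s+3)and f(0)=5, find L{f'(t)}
L{f'(t)} = s·F(s) - f(0) = 5s/(s + 3) - 5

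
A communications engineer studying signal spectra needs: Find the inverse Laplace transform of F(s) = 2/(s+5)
L^(-1){2/(s-a)}=c·e^(at)
Here a=-5, c=2

Answer: 2e^(-5t)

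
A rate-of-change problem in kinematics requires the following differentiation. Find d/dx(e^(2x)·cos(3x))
Product rule: (fg)'=f'g+fg'
f=e^(2x), f'=2·e^(2x)
g=cos(3x), g'=-3·sin(3x)

Answer: 2·e^(2x)·cos(3x)-3·e^(2x)·sin(3x)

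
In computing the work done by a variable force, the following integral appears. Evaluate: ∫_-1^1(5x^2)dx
Step 1: Find antiderivative F(x)=(5/3)x^3
Step 2: F(1) - F(-1)=5/3 - (-5/3)=10/3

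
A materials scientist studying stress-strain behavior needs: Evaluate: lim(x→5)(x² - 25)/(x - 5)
Factor: (x² - 25)=(x-5)(x+5)
Cancel (x-5): lim(x→5) (x+5)=10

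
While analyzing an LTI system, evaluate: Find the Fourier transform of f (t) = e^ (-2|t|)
Using the standard pair: F{e^(-a|t|)} = 2a/(a^2 + omega^2)
With a = 2: F(omega) = 4/(4 + omega^2)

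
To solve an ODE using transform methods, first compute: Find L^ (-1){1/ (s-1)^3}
L^(-1){1/(s-a)^n} = t^(n-1)·e^(at)/(n-1)!
Here a = 1, n = 3: t^2·e^(t)/2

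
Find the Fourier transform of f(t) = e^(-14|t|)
Using the standard pair: F{e^(-a|t|)} = 2a/(a^2 + omega^2)
With a = 14: F(omega) = 28/(196 + omega^2)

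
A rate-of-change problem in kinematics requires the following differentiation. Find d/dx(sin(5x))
Chain rule: d/dx[sin(u)] = cos(u)·u' where u = 5x
u' = 5

Answer: 5·cos(5x)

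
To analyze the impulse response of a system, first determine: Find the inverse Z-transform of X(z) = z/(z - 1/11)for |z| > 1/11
Standard pair: z/(z-a) <-> a^n*u[n] for causal signals
With a=1/11: x[n]=(1/11)^n*u[n]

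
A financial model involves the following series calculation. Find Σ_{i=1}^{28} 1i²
= 1·n(n + 1)(2n + 1)/6 = 1·28·29·57/6 = 7714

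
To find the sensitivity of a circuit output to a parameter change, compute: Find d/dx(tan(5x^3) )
Chain rule: d/dx[tan(u)]=sec²(u)·u' where u=5x^3
u'=15x^2

Answer: 15x^2·sec²(5x^3)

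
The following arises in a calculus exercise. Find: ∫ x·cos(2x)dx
By parts: u = x, dv = cos(2x) dx
du = dx, v = sin(2x)/2
= x·sin(2x)/2 + cos(2x)/2² + C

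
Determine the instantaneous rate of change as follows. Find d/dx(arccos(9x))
d/dx[arccos(u)]=-u'/√(1-u²), u=9x, u'=9

Answer: -9/√(1-81x²)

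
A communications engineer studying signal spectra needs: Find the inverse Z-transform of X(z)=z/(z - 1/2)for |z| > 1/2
Standard pair: z/(z-a) <-> a^n * u[n] for causal signals
With a = 1/2: x[n] = (1/2)^n * u[n]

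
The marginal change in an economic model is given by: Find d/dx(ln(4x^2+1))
Chain rule: d/dx[ln(u)]=u'/u where u=4x^2+1
u'=8x

Answer: (8x)/(4x^2+1)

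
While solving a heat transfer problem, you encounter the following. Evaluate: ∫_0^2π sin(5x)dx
Antiderivative: -cos(5x)/5
Evaluate at bounds: [-cos(5·2π)/5] - [-cos(5·0)/5]
= (-(1) + (1))/5 = 0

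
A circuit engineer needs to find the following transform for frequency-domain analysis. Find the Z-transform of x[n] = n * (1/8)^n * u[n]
Using the property Z{n * a^n * u[n]}=az/(z-a)^2
With a=1/8: X(z)=(1/8)z/(z - 1/8)^2, |z| > 1/8

Answer: (1/8)z/(z - 1/8)^2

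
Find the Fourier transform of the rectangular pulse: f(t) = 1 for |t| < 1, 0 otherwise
F(omega)=integral from -1 to 1 of e^(-j*omega*t) dt
=2*sin(1*omega)/omega=2*sinc(1*omega/pi)

Answer: 2*sin(1*omega)/omega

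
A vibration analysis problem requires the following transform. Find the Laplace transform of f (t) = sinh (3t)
L{sinh(at)}=a/(s²-a²)
L{sinh(3t)}=3/(s²-9)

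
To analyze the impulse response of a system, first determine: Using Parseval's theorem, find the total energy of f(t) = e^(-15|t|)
Parseval's theorem: E = integral |f(t)|^2 dt = (1/2pi) integral |F(omega)|^2 domega
E = integral_{-inf}^{inf} e^(-30|t|) dt = 2 * integral_0^inf e^(-30t) dt = 2/(2 * 15) = 1/15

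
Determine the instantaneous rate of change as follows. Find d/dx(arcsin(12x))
d/dx[arcsin(u)]=u'/√(1-u²), u=12x, u'=12

Answer: 12/√(1 - 144x²)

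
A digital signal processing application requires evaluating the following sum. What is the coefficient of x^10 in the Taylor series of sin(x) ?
sin(x) has only odd powers. Coefficient of x^10 = 0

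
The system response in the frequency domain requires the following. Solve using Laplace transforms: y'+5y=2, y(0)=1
Take L of both sides: sY(s)-1+5Y(s) = 2/s
Y(s)(s+5) = 2/s+1
Y(s) = 2/(s(s+5))+1/(s+5)
Partial fractions: 2/(s(s+5)) = (2/5)/s - (2/5)/(s+5)
So Y(s) = (2/5)/s+(3/5)/(s+5)
Inverse transform (L^(-1){1/s} = 1, L^(-1){1/(s+5)} = e^(-5t)):

Answer: y(t) = 2/5+(3/5)·e^(-5t)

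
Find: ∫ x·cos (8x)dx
By parts: u=x, dv=cos(8x) dx
du=dx, v=sin(8x)/8
=x·sin(8x)/8+cos(8x)/8²+C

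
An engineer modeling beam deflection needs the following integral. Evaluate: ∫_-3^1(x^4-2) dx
Step 1: Find antiderivative F(x)=(1/5)x^5-2x
Step 2: F(1) - F(-3)=-9/5 - (-213/5)=204/5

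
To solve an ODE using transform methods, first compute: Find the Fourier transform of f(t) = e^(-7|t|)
Using the standard pair: F{e^(-a|t|)}=2a/(a^2 + omega^2)
With a=7: F(omega)=14/(49 + omega^2)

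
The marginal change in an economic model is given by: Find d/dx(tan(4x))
Chain rule: d/dx[tan(u)] = sec²(u)·u' where u = 4x
u' = 4

Answer: 4·sec²(4x)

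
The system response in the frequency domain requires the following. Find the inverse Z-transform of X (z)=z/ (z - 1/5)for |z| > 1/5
Standard pair: z/(z-a) <-> a^n*u[n] for causal signals
With a = 1/5: x[n] = (1/5)^n*u[n]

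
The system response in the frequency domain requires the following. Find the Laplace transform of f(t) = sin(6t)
L{sin(wt)}=w/(s² + w²)
L{sin(6t)}=6/(s² + 36)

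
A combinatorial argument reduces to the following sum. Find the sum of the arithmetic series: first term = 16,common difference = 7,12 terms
Last term: a_n=16 + (12 - 1)·7=93
Sum=n(a_1 + a_n)/2=12(16 + 93)/2=654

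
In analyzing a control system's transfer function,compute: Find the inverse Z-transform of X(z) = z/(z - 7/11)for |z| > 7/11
Standard pair: z/(z-a) <-> a^n * u[n] for causal signals
With a = 7/11: x[n] = (7/11)^n * u[n]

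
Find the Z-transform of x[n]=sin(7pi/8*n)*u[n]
Z{sin(w0 * n) * u[n]} = z * sin(w0)/(z^2 - 2z * cos(w0) + 1)
With w0 = 7pi/8: X(z) = z * sin(7pi/8)/(z^2 - 2z * cos(7pi/8) + 1)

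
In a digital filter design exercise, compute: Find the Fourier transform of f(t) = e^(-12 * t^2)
The Fourier transform of a Gaussian e^(-a * t^2) is sqrt(pi/a) * e^(-omega^2/(4a)).
With a = 12: F(omega) = sqrt(pi/12) * e^(-omega^2/48)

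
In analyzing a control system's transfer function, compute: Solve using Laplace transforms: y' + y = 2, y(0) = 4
Take L of both sides: sY(s)-4+Y(s) = 2/s
Y(s)(s+1) = 2/s+4
Y(s) = 2/(s(s+1))+4/(s+1)
Partial fractions: 2/(s(s+1)) = 2/s - 2/(s+1)
So Y(s) = 2/s+2/(s+1)
Inverse transform (L^(-1){1/s} = 1, L^(-1){1/(s+1)} = e^(-t)):

Answer: y(t) = 2+2·e^(-t)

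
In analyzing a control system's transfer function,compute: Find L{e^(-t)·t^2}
First shifting: L{e^(at)f(t)}=F(s-a)
L{t^2}=2/s^3
Shift s → s + 1: 2/(s + 1)^3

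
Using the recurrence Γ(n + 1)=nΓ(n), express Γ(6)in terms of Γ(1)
Γ(6) = 5Γ(5) = 5·4Γ(4) = ... = 5!·Γ(1) = 120·Γ(1)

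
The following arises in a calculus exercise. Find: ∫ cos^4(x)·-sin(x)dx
Let u = cos(x), du = -sin(x) dx
∫ u^4 du = u^5/5 + C

Answer: cos^5(x)/5 + C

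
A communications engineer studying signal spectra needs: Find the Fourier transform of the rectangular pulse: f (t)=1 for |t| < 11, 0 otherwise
F(omega) = integral from -11 to 11 of e^(-j*omega*t) dt
= 2*sin(11*omega)/omega = 22*sinc(11*omega/pi)

Answer: 2*sin(11*omega)/omega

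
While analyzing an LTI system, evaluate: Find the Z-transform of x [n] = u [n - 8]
Using the time-shift property: Z{u[n-8]} = z^(-8)*z/(z-1)
= z^(-7)/(z-1)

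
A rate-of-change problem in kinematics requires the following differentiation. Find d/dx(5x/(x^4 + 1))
Quotient rule: (f/g)'=(f'g - fg')/g²
f=5x, f'=5
g=x^4+1, g'=4x^3

Answer: (5·(x^4+1)-20x^4)/(x^4+1)²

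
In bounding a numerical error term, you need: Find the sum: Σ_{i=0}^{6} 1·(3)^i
Geometric series: S = a(1 - r^n)/(1 - r)
a = 1, r = 3, n = 7
S = 1(1 - 2187)/-2 = 1093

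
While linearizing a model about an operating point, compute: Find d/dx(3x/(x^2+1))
Quotient rule: (f/g)'=(f'g - fg')/g²
f=3x, f'=3
g=x^2 + 1, g'=2x

Answer: (3·(x^2 + 1) - 6x^2)/(x^2 + 1)²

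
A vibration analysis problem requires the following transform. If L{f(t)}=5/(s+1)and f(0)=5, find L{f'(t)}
L{f'(t)} = s·F(s) - f(0) = 5s/(s + 1) - 5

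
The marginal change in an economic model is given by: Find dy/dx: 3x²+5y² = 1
Differentiate: 6x+10y·(dy/dx)=0
dy/dx=-6x/(10y)=-(3/5)·(x/y)

Answer: dy/dx=-(3/5)·(x/y)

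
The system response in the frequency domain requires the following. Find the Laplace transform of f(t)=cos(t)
L{cos(wt)}=s/(s² + w²)
L{cos(t)}=s/(s² + 1)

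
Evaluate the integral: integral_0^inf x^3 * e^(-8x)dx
This is a Gamma integral. Substitute u = 8x (du = 8 dx):
integral_0^inf x^3 * e^(-8x) dx = (1/8^4) integral_0^inf u^3 * e^(-u) du
= Gamma(4)/8^4 = 3!/8^4 = 6/4096

Answer: 3/2048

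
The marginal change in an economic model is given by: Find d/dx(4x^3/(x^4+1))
Quotient rule: (f/g)' = (f'g - fg')/g²
f = 4x^3, f' = 12x^2
g = x^4 + 1, g' = 4x^3

Answer: (12x^2·(x^4 + 1) - 16x^6)/(x^4 + 1)²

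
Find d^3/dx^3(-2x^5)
Apply power rule 3 times:
d^1: -10x^4
d^2: -40x^3
d^3: -120x^2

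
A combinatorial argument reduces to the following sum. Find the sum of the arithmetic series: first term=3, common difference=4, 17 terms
Last term: a_n = 3 + (17 - 1)·4 = 67
Sum = n(a_1 + a_n)/2 = 17(3 + 67)/2 = 595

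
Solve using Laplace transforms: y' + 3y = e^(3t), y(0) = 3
Take L: sY - 3+3Y=1/(s-3)
Y(s+3)=1/(s-3)+3
Y=1/((s-3)(s+3))+3/(s+3)
Partial fractions: 1/((s-3)(s+3))=(1/6)/(s-3) - (1/6)/(s+3)
So Y=(1/6)/(s-3)+(17/6)/(s+3)
Inverse Laplace transform (L^(-1){1/(s-3)}=e^(3t), L^(-1){1/(s+3)}=e^(-3t)):

Answer: y(t)=(1/6)·e^(3t)+(17/6)·e^(-3t)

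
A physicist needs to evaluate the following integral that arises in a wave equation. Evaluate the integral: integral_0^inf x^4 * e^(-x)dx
This is a Gamma integral. Substitute u = 1x:
integral_0^inf x^4*e^(-x) dx = (1/1^5) integral_0^inf u^4*e^(-u) du
= Gamma(5)/1^5 = 4!/1^5 = 24/1

Answer: 24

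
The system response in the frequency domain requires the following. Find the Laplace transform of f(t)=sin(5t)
L{sin(wt)} = w/(s²+w²)
L{sin(5t)} = 5/(s²+25)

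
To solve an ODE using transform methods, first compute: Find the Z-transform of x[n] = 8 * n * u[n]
Z{n*u[n]} = z/(z-1)^2
By linearity: Z{8*n*u[n]} = 8z/(z-1)^2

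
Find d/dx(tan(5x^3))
Chain rule: d/dx[tan(u)] = sec²(u)·u' where u = 5x^3
u' = 15x^2

Answer: 15x^2·sec²(5x^3)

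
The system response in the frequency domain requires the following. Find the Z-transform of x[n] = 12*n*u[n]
Z{n*u[n]} = z/(z-1)^2
By linearity: Z{12*n*u[n]} = 12z/(z-1)^2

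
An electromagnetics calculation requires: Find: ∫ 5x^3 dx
Using power rule: ∫ 5x^3 dx = 5/4 x^4 + C = (5/4)x^4 + C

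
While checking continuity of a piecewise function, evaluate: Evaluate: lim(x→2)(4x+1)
Polynomial is continuous, so substitute x=2:
4·2 + 1=9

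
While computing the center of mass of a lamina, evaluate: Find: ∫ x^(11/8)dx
Power rule: ∫ x^(11/8) dx = x^(19/8)/(19/8) + C

Answer: (8/19)·x^(19/8) + C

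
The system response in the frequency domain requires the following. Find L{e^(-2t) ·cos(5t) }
First shifting: L{e^(at)f(t)} = F(s-a)
L{cos(5t)} = s/(s²+25)
Shift: (s+2)/((s+2)²+25)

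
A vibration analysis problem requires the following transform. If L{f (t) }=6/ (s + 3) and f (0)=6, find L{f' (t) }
L{f'(t)} = s·F(s) - f(0) = 6s/(s + 3) - 6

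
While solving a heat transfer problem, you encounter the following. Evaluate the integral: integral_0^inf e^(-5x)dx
integral_0^inf e^(-5x) dx = [-1/5*e^(-5x)]_0^inf
= 0 - (-1/5) = 1/5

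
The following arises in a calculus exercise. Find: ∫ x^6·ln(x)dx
By parts: u = ln(x), dv = x^6 dx
du = 1/x dx, v = x^7/7
= x^7·ln(x)/7 - ∫ x^6/7 dx
= x^7·ln(x)/7 - x^7/49+C

Answer: x^7(ln(x)/7-1/49)+C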